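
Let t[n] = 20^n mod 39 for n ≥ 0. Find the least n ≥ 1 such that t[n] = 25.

6

Listing terms: t[0] = 1, t[1] = 20, t[2] = 10, t[3] = 5, t[4] = 22, t[5] = 11, t[6] = 25, t[7] = 32, t[8] = 16, t[9] = 8, t[10] = 4, t[11] = 2, t[12] = 1.
The sequence repeats with period 12.
The value 25 first appears (with n ≥ 1) at t[6].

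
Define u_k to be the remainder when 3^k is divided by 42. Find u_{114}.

15

Listing terms: u_1 = 3; u_2 = 9; u_3 = 27; u_4 = 39; u_5 = 33; u_6 = 15; u_7 = 3.
The sequence repeats with period 6.
(114 - 1) mod 6 = 5, so u_{114} = u_6 = 15.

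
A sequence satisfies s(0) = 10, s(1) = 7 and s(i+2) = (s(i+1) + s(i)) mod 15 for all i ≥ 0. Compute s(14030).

Listing terms: s(0) = 10; s(1) = 7; s(2) = 2; s(3) = 9; s(4) = 11; s(5) = 5; s(6) = 1; s(7) = 6; s(8) = 7; s(9) = 13; s(10) = 5; s(11) = 3; s(12) = 8; s(13) = 11; s(14) = 4; s(15) = 0; s(16) = 4; s(17) = 4; s(18) = 8; s(19) = 12; s(20) = 5; s(21) = 2; s(22) = 7; s(23) = 9; s(24) = 1; s(25) = 10; s(26) = 11; s(27) = 6; s(28) = 2; s(29) = 8; s(30) = 10; s(31) = 3; s(32) = 13; s(33) = 1; s(34) = 14; s(35) = 0; s(36) = 14; s(37) = 14; s(38) = 13; s(39) = 12; s(40) = 10; s(41) = 7.
The sequence repeats with period 40.
(14030 - 0) mod 40 = 30, so s(14030) = s(30) = 10.

10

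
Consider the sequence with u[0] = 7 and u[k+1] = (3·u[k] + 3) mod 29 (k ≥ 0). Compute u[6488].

8

Listing terms: u[0] = 7,  u[1] = 24,  u[2] = 17,  u[3] = 25,  u[4] = 20,  u[5] = 5,  u[6] = 18,  u[7] = 28,  u[8] = 0,  u[9] = 3,  u[10] = 12,  u[11] = 10,  u[12] = 4,  u[13] = 15,  u[14] = 19,  u[15] = 2,  u[16] = 9,  u[17] = 1,  u[18] = 6,  u[19] = 21,  u[20] = 8,  u[21] = 27,  u[22] = 26,  u[23] = 23,  u[24] = 14,  u[25] = 16,  u[26] = 22,  u[27] = 11,  u[28] = 7.
The sequence repeats with period 28.
So u[6488] = u[0 + ((6488-0) mod 28)] = u[20] = 8.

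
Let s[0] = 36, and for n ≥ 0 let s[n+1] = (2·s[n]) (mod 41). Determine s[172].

Listing terms: s[0] = 36; s[1] = 31; s[2] = 21; s[3] = 1; s[4] = 2; s[5] = 4; s[6] = 8; s[7] = 16; s[8] = 32; s[9] = 23; s[10] = 5; s[11] = 10; s[12] = 20; s[13] = 40; s[14] = 39; s[15] = 37; s[16] = 33; s[17] = 25; s[18] = 9; s[19] = 18; s[20] = 36.
The sequence repeats with period 20.
(172 - 0) mod 20 = 12, so s[172] = s[12] = 20.

20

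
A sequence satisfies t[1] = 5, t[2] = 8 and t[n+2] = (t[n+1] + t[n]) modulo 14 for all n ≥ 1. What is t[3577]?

t[1] = 5, t[2] = 8, t[3] = 13, t[4] = 7, t[5] = 6, t[6] = 13, t[7] = 5, t[8] = 4, t[9] = 9, t[10] = 13, t[11] = 8, t[12] = 7, t[13] = 1, t[14] = 8, t[15] = 9, t[16] = 3, t[17] = 12, t[18] = 1, t[19] = 13, t[20] = 0, t[21] = 13, t[22] = 13, t[23] = 12, t[24] = 11, t[25] = 9, t[26] = 6, t[27] = 1, t[28] = 7, t[29] = 8, t[30] = 1, t[31] = 9, t[32] = 10, t[33] = 5, t[34] = 1, t[35] = 6, t[36] = 7, t[37] = 13, t[38] = 6, t[39] = 5, t[40] = 11, t[41] = 2, t[42] = 13, t[43] = 1, t[44] = 0, t[45] = 1, t[46] = 1, t[47] = 2, t[48] = 3, t[49] = 5, t[50] = 8.
Since (t[49], t[50]) = (t[1], t[2]) = (5, 8) (two consecutive terms determine the rest), the sequence is periodic with period 48.
So t[3577] = t[1 + ((3577-1) mod 48)] = t[25] = 9.

9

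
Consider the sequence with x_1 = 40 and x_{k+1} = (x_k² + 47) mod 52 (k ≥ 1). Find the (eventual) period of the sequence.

6

We have x_1 = 40, x_2 = 35, x_3 = 24, x_4 = 51, x_5 = 48, x_6 = 11, x_7 = 12, x_8 = 35.
Since x_8 = x_2 = 35, the sequence is eventually periodic: after a pre-period of length 1 it cycles with period 6.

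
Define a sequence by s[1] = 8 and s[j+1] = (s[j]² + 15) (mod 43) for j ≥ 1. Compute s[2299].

s[1] = 8,  s[2] = 36,  s[3] = 21,  s[4] = 26,  s[5] = 3,  s[6] = 24,  s[7] = 32,  s[8] = 7,  s[9] = 21.
Since s[9] = s[3] = 21, the sequence is eventually periodic: after a pre-period of length 2 it cycles with period 6.
For j ≥ 3, s[j] depends only on (j - 3) mod 6. (2299 - 3) mod 6 = 4, so s[2299] = s[7] = 32.

32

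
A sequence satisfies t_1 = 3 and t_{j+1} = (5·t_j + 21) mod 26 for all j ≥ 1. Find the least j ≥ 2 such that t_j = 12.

Computing terms: t_1 = 3,  t_2 = 10,  t_3 = 19,  t_4 = 12,  t_5 = 3.
The sequence repeats with period 4.
The value 12 first appears (with j ≥ 2) at t_4.

4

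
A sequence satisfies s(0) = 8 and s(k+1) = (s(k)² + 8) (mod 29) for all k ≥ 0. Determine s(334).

Computing terms: s(0) = 8; s(1) = 14; s(2) = 1; s(3) = 9; s(4) = 2; s(5) = 12; s(6) = 7; s(7) = 28; s(8) = 9.
Since s(8) = s(3) = 9, the sequence is eventually periodic: after a pre-period of length 3 it cycles with period 5.
For k ≥ 3, s(k) depends only on (k - 3) mod 5. (334 - 3) mod 5 = 1, so s(334) = s(4) = 2.

2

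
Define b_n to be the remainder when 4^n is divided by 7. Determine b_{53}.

2

Listing terms: b_1 = 4, b_2 = 2, b_3 = 1, b_4 = 4.
The sequence repeats with period 3.
(53 - 1) mod 3 = 1, so b_{53} = b_2 = 2.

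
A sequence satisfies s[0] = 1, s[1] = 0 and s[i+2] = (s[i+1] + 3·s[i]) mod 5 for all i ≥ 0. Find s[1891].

0

We have s[0] = 1,  s[1] = 0,  s[2] = 3,  s[3] = 3,  s[4] = 2,  s[5] = 1,  s[6] = 2,  s[7] = 0,  s[8] = 1,  s[9] = 1,  s[10] = 4,  s[11] = 2,  s[12] = 4,  s[13] = 0,  s[14] = 2,  s[15] = 2,  s[16] = 3,  s[17] = 4,  s[18] = 3,  s[19] = 0,  s[20] = 4,  s[21] = 4,  s[22] = 1,  s[23] = 3,  s[24] = 1,  s[25] = 0.
The sequence repeats with period 24.
(1891 - 0) mod 24 = 19, so s[1891] = s[19] = 0.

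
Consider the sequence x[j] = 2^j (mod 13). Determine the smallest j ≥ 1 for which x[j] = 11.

7

Listing terms: x[0] = 1,  x[1] = 2,  x[2] = 4,  x[3] = 8,  x[4] = 3,  x[5] = 6,  x[6] = 12,  x[7] = 11,  x[8] = 9,  x[9] = 5,  x[10] = 10,  x[11] = 7,  x[12] = 1.
Since x[12] = x[0] = 1, the sequence is periodic with period 12.
The value 11 first appears (with j ≥ 1) at x[7].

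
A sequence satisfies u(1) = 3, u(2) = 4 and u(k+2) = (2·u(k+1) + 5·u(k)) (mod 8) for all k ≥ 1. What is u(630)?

0

We have u(1) = 3; u(2) = 4; u(3) = 7; u(4) = 2; u(5) = 7; u(6) = 0; u(7) = 3; u(8) = 6; u(9) = 3; u(10) = 4.
The sequence repeats with period 8.
So u(630) = u(1 + ((630-1) mod 8)) = u(6) = 0.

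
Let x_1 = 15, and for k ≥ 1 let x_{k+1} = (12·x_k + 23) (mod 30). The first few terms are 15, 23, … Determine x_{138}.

Computing terms: x_1 = 15,  x_2 = 23,  x_3 = 29,  x_4 = 11,  x_5 = 5,  x_6 = 23.
Since x_6 = x_2 = 23, the sequence is eventually periodic: after a pre-period of length 1 it cycles with period 4.
For k ≥ 2, x_k depends only on (k - 2) mod 4. (138 - 2) mod 4 = 0, so x_{138} = x_2 = 23.

23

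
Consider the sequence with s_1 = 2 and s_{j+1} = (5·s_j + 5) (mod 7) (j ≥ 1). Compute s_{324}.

5

Listing terms: s_1 = 2; s_2 = 1; s_3 = 3; s_4 = 6; s_5 = 0; s_6 = 5; s_7 = 2.
Since s_7 = s_1 = 2, the sequence is periodic with period 6.
So s_{324} = s_{1 + ((324-1) mod 6)} = s_6 = 5.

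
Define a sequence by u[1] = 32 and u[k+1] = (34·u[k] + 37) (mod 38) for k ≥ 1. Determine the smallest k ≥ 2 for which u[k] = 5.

9

Computing terms: u[1] = 32; u[2] = 23; u[3] = 21; u[4] = 29; u[5] = 35; u[6] = 11; u[7] = 31; u[8] = 27; u[9] = 5; u[10] = 17; u[11] = 7; u[12] = 9; u[13] = 1; u[14] = 33; u[15] = 19; u[16] = 37; u[17] = 3; u[18] = 25; u[19] = 13; u[20] = 23.
Since u[20] = u[2] = 23, the sequence is eventually periodic: after a pre-period of length 1 it cycles with period 18.
The value 5 first appears (with k ≥ 2) at u[9].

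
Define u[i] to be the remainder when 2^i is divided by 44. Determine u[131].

u[0] = 1; u[1] = 2; u[2] = 4; u[3] = 8; u[4] = 16; u[5] = 32; u[6] = 20; u[7] = 40; u[8] = 36; u[9] = 28; u[10] = 12; u[11] = 24; u[12] = 4.
Since u[12] = u[2] = 4, the sequence is eventually periodic: after a pre-period of length 2 it cycles with period 10.
For i ≥ 2, u[i] depends only on (i - 2) mod 10. (131 - 2) mod 10 = 9, so u[131] = u[11] = 24.

24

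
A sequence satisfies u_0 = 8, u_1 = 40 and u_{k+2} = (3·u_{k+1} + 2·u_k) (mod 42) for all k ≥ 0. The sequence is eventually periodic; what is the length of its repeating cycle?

u_0 = 8,  u_1 = 40,  u_2 = 10,  u_3 = 26,  u_4 = 14,  u_5 = 10,  u_6 = 16,  u_7 = 26,  u_8 = 26,  u_9 = 4,  u_{10} = 22,  u_{11} = 32,  u_{12} = 14,  u_{13} = 22,  u_{14} = 10,  u_{15} = 32,  u_{16} = 32,  u_{17} = 34,  u_{18} = 40,  u_{19} = 20,  u_{20} = 14,  u_{21} = 40,  u_{22} = 22,  u_{23} = 20,  u_{24} = 20,  u_{25} = 16,  u_{26} = 4,  u_{27} = 2,  u_{28} = 14,  u_{29} = 4,  u_{30} = 40,  u_{31} = 2,  u_{32} = 2,  u_{33} = 10,  u_{34} = 34,  u_{35} = 38,  u_{36} = 14,  u_{37} = 34,  u_{38} = 4,  u_{39} = 38,  u_{40} = 38,  u_{41} = 22,  u_{42} = 16,  u_{43} = 8,  u_{44} = 14,  u_{45} = 16,  u_{46} = 34,  u_{47} = 8,  u_{48} = 8,  u_{49} = 40.
The sequence repeats with period 48.

48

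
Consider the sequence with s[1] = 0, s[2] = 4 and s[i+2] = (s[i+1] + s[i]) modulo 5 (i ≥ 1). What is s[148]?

Computing terms: s[1] = 0; s[2] = 4; s[3] = 4; s[4] = 3; s[5] = 2; s[6] = 0; s[7] = 2; s[8] = 2; s[9] = 4; s[10] = 1; s[11] = 0; s[12] = 1; s[13] = 1; s[14] = 2; s[15] = 3; s[16] = 0; s[17] = 3; s[18] = 3; s[19] = 1; s[20] = 4; s[21] = 0; s[22] = 4.
The sequence repeats with period 20.
(148 - 1) mod 20 = 7, so s[148] = s[8] = 2.

2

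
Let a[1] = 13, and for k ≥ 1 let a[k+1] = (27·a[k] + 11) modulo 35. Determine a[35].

We have a[1] = 13,  a[2] = 12,  a[3] = 20,  a[4] = 26,  a[5] = 13.
The sequence repeats with period 4.
So a[35] = a[1 + ((35-1) mod 4)] = a[3] = 20.

20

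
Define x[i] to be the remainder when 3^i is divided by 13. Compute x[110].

9

We have x[1] = 3; x[2] = 9; x[3] = 1; x[4] = 3.
Since x[4] = x[1] = 3, the sequence is periodic with period 3.
So x[110] = x[1 + ((110-1) mod 3)] = x[2] = 9.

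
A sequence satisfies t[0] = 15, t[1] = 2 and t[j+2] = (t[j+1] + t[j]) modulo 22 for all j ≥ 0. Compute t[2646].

Computing terms: t[0] = 15; t[1] = 2; t[2] = 17; t[3] = 19; t[4] = 14; t[5] = 11; t[6] = 3; t[7] = 14; t[8] = 17; t[9] = 9; t[10] = 4; t[11] = 13; t[12] = 17; t[13] = 8; t[14] = 3; t[15] = 11; t[16] = 14; t[17] = 3; t[18] = 17; t[19] = 20; t[20] = 15; t[21] = 13; t[22] = 6; t[23] = 19; t[24] = 3; t[25] = 0; t[26] = 3; t[27] = 3; t[28] = 6; t[29] = 9; t[30] = 15; t[31] = 2.
Since (t[30], t[31]) = (t[0], t[1]) = (15, 2) (two consecutive terms determine the rest), the sequence is periodic with period 30.
(2646 - 0) mod 30 = 6, so t[2646] = t[6] = 3.

3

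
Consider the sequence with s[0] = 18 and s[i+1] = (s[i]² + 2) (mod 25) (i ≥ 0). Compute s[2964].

23

We have s[0] = 18,  s[1] = 1,  s[2] = 3,  s[3] = 11,  s[4] = 23,  s[5] = 6,  s[6] = 13,  s[7] = 21,  s[8] = 18.
The sequence repeats with period 8.
(2964 - 0) mod 8 = 4, so s[2964] = s[4] = 23.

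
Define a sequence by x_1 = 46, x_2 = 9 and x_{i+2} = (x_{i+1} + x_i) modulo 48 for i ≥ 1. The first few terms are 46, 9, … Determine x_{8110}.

We have x_1 = 46, x_2 = 9, x_3 = 7, x_4 = 16, x_5 = 23, x_6 = 39, x_7 = 14, x_8 = 5, x_9 = 19, x_{10} = 24, x_{11} = 43, x_{12} = 19, x_{13} = 14, x_{14} = 33, x_{15} = 47, x_{16} = 32, x_{17} = 31, x_{18} = 15, x_{19} = 46, x_{20} = 13, x_{21} = 11, x_{22} = 24, x_{23} = 35, x_{24} = 11, x_{25} = 46, x_{26} = 9.
Since (x_{25}, x_{26}) = (x_1, x_2) = (46, 9) (two consecutive terms determine the rest), the sequence is periodic with period 24.
So x_{8110} = x_{1 + ((8110-1) mod 24)} = x_{22} = 24.

24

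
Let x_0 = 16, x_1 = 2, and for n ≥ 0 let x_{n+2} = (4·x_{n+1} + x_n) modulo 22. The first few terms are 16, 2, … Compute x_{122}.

2

x_0 = 16; x_1 = 2; x_2 = 2; x_3 = 10; x_4 = 20; x_5 = 2; x_6 = 6; x_7 = 4; x_8 = 0; x_9 = 4; x_{10} = 16; x_{11} = 2.
The sequence repeats with period 10.
(122 - 0) mod 10 = 2, so x_{122} = x_2 = 2.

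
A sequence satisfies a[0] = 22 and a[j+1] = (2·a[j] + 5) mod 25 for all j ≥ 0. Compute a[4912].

12

Listing terms: a[0] = 22; a[1] = 24; a[2] = 3; a[3] = 11; a[4] = 2; a[5] = 9; a[6] = 23; a[7] = 1; a[8] = 7; a[9] = 19; a[10] = 18; a[11] = 16; a[12] = 12; a[13] = 4; a[14] = 13; a[15] = 6; a[16] = 17; a[17] = 14; a[18] = 8; a[19] = 21; a[20] = 22.
Since a[20] = a[0] = 22, the sequence is periodic with period 20.
(4912 - 0) mod 20 = 12, so a[4912] = a[12] = 12.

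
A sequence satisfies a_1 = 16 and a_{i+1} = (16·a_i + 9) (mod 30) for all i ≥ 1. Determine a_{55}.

We have a_1 = 16,  a_2 = 25,  a_3 = 19,  a_4 = 13,  a_5 = 7,  a_6 = 1,  a_7 = 25.
Since a_7 = a_2 = 25, the sequence is eventually periodic: after a pre-period of length 1 it cycles with period 5.
For i ≥ 2, a_i depends only on (i - 2) mod 5. (55 - 2) mod 5 = 3, so a_{55} = a_5 = 7.

7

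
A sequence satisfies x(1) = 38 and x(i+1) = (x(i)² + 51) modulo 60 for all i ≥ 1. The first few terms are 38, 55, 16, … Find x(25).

52

Computing terms: x(1) = 38,  x(2) = 55,  x(3) = 16,  x(4) = 7,  x(5) = 40,  x(6) = 31,  x(7) = 52,  x(8) = 55.
Since x(8) = x(2) = 55, the sequence is eventually periodic: after a pre-period of length 1 it cycles with period 6.
For i ≥ 2, x(i) depends only on (i - 2) mod 6. (25 - 2) mod 6 = 5, so x(25) = x(7) = 52.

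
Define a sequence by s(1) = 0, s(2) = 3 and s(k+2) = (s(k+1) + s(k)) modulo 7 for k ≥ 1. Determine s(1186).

3

Listing terms: s(1) = 0; s(2) = 3; s(3) = 3; s(4) = 6; s(5) = 2; s(6) = 1; s(7) = 3; s(8) = 4; s(9) = 0; s(10) = 4; s(11) = 4; s(12) = 1; s(13) = 5; s(14) = 6; s(15) = 4; s(16) = 3; s(17) = 0; s(18) = 3.
The sequence repeats with period 16.
So s(1186) = s(1 + ((1186-1) mod 16)) = s(2) = 3.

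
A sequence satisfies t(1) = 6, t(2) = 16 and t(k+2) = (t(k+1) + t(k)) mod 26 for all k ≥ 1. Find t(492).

We have t(1) = 6,  t(2) = 16,  t(3) = 22,  t(4) = 12,  t(5) = 8,  t(6) = 20,  t(7) = 2,  t(8) = 22,  t(9) = 24,  t(10) = 20,  t(11) = 18,  t(12) = 12,  t(13) = 4,  t(14) = 16,  t(15) = 20,  t(16) = 10,  t(17) = 4,  t(18) = 14,  t(19) = 18,  t(20) = 6,  t(21) = 24,  t(22) = 4,  t(23) = 2,  t(24) = 6,  t(25) = 8,  t(26) = 14,  t(27) = 22,  t(28) = 10,  t(29) = 6,  t(30) = 16.
Since (t(29), t(30)) = (t(1), t(2)) = (6, 16) (two consecutive terms determine the rest), the sequence is periodic with period 28.
So t(492) = t(1 + ((492-1) mod 28)) = t(16) = 10.

10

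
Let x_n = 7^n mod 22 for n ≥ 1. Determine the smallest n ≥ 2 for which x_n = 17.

7

x_1 = 7; x_2 = 5; x_3 = 13; x_4 = 3; x_5 = 21; x_6 = 15; x_7 = 17; x_8 = 9; x_9 = 19; x_{10} = 1; x_{11} = 7.
The sequence repeats with period 10.
The value 17 first appears (with n ≥ 2) at x_7.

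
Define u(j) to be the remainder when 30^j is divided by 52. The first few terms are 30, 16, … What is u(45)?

12

Listing terms: u(1) = 30; u(2) = 16; u(3) = 12; u(4) = 48; u(5) = 36; u(6) = 40; u(7) = 4; u(8) = 16.
Since u(8) = u(2) = 16, the sequence is eventually periodic: after a pre-period of length 1 it cycles with period 6.
For j ≥ 2, u(j) depends only on (j - 2) mod 6. (45 - 2) mod 6 = 1, so u(45) = u(3) = 12.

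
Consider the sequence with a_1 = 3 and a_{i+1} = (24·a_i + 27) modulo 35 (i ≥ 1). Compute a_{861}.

Computing terms: a_1 = 3,  a_2 = 29,  a_3 = 23,  a_4 = 19,  a_5 = 28,  a_6 = 34,  a_7 = 3.
Since a_7 = a_1 = 3, the sequence is periodic with period 6.
So a_{861} = a_{1 + ((861-1) mod 6)} = a_3 = 23.

23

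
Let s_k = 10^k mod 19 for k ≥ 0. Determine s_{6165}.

18

We have s_0 = 1; s_1 = 10; s_2 = 5; s_3 = 12; s_4 = 6; s_5 = 3; s_6 = 11; s_7 = 15; s_8 = 17; s_9 = 18; s_{10} = 9; s_{11} = 14; s_{12} = 7; s_{13} = 13; s_{14} = 16; s_{15} = 8; s_{16} = 4; s_{17} = 2; s_{18} = 1.
Since s_{18} = s_0 = 1, the sequence is periodic with period 18.
(6165 - 0) mod 18 = 9, so s_{6165} = s_9 = 18.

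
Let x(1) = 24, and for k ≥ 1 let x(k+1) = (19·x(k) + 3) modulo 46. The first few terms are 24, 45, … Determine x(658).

43

We have x(1) = 24,  x(2) = 45,  x(3) = 30,  x(4) = 21,  x(5) = 34,  x(6) = 5,  x(7) = 6,  x(8) = 25,  x(9) = 18,  x(10) = 23,  x(11) = 26,  x(12) = 37,  x(13) = 16,  x(14) = 31,  x(15) = 40,  x(16) = 27,  x(17) = 10,  x(18) = 9,  x(19) = 36,  x(20) = 43,  x(21) = 38,  x(22) = 35,  x(23) = 24.
Since x(23) = x(1) = 24, the sequence is periodic with period 22.
(658 - 1) mod 22 = 19, so x(658) = x(20) = 43.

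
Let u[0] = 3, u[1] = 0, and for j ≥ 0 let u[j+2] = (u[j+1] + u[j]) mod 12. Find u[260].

Computing terms: u[0] = 3; u[1] = 0; u[2] = 3; u[3] = 3; u[4] = 6; u[5] = 9; u[6] = 3; u[7] = 0.
The sequence repeats with period 6.
So u[260] = u[0 + ((260-0) mod 6)] = u[2] = 3.

3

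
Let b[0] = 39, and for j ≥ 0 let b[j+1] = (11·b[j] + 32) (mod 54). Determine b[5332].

We have b[0] = 39; b[1] = 29; b[2] = 27; b[3] = 5; b[4] = 33; b[5] = 17; b[6] = 3; b[7] = 11; b[8] = 45; b[9] = 41; b[10] = 51; b[11] = 53; b[12] = 21; b[13] = 47; b[14] = 9; b[15] = 23; b[16] = 15; b[17] = 35; b[18] = 39.
The sequence repeats with period 18.
(5332 - 0) mod 18 = 4, so b[5332] = b[4] = 33.

33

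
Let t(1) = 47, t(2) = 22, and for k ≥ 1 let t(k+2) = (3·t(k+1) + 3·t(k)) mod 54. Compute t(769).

Listing terms: t(1) = 47,  t(2) = 22,  t(3) = 45,  t(4) = 39,  t(5) = 36,  t(6) = 9,  t(7) = 27,  t(8) = 0,  t(9) = 27,  t(10) = 27,  t(11) = 0.
Since (t(10), t(11)) = (t(7), t(8)) = (27, 0) (two consecutive terms determine the rest), the sequence is eventually periodic: after a pre-period of length 6 it cycles with period 3.
For k ≥ 7, t(k) depends only on (k - 7) mod 3. (769 - 7) mod 3 = 0, so t(769) = t(7) = 27.

27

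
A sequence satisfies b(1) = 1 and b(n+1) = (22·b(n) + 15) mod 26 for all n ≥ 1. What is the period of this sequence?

3

b(1) = 1; b(2) = 11; b(3) = 23; b(4) = 1.
The sequence repeats with period 3.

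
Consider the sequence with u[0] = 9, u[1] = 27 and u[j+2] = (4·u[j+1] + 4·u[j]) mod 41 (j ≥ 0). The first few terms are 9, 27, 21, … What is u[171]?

u[0] = 9,  u[1] = 27,  u[2] = 21,  u[3] = 28,  u[4] = 32,  u[5] = 35,  u[6] = 22,  u[7] = 23,  u[8] = 16,  u[9] = 33,  u[10] = 32,  u[11] = 14,  u[12] = 20,  u[13] = 13,  u[14] = 9,  u[15] = 6,  u[16] = 19,  u[17] = 18,  u[18] = 25,  u[19] = 8,  u[20] = 9,  u[21] = 27.
Since (u[20], u[21]) = (u[0], u[1]) = (9, 27) (two consecutive terms determine the rest), the sequence is periodic with period 20.
So u[171] = u[0 + ((171-0) mod 20)] = u[11] = 14.

14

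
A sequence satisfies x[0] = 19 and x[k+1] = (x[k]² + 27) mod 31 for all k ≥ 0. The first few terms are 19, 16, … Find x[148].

Listing terms: x[0] = 19, x[1] = 16, x[2] = 4, x[3] = 12, x[4] = 16.
Since x[4] = x[1] = 16, the sequence is eventually periodic: after a pre-period of length 1 it cycles with period 3.
For k ≥ 1, x[k] depends only on (k - 1) mod 3. (148 - 1) mod 3 = 0, so x[148] = x[1] = 16.

16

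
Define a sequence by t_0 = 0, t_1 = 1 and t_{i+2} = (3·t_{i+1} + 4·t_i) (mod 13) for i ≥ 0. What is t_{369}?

Computing terms: t_0 = 0,  t_1 = 1,  t_2 = 3,  t_3 = 0,  t_4 = 12,  t_5 = 10,  t_6 = 0,  t_7 = 1.
Since (t_6, t_7) = (t_0, t_1) = (0, 1) (two consecutive terms determine the rest), the sequence is periodic with period 6.
So t_{369} = t_{0 + ((369-0) mod 6)} = t_3 = 0.

0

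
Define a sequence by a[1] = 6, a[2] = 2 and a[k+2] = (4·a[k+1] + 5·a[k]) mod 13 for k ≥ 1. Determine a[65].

6

Listing terms: a[1] = 6, a[2] = 2, a[3] = 12, a[4] = 6, a[5] = 6, a[6] = 2.
Since (a[5], a[6]) = (a[1], a[2]) = (6, 2) (two consecutive terms determine the rest), the sequence is periodic with period 4.
(65 - 1) mod 4 = 0, so a[65] = a[1] = 6.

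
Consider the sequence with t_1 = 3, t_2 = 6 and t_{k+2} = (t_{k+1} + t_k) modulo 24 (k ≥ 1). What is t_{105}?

21

t_1 = 3,  t_2 = 6,  t_3 = 9,  t_4 = 15,  t_5 = 0,  t_6 = 15,  t_7 = 15,  t_8 = 6,  t_9 = 21,  t_{10} = 3,  t_{11} = 0,  t_{12} = 3,  t_{13} = 3,  t_{14} = 6.
The sequence repeats with period 12.
So t_{105} = t_{1 + ((105-1) mod 12)} = t_9 = 21.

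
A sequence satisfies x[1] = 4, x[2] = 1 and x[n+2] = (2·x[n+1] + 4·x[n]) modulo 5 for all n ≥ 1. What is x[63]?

x[1] = 4, x[2] = 1, x[3] = 3, x[4] = 0, x[5] = 2, x[6] = 4, x[7] = 1.
The sequence repeats with period 5.
So x[63] = x[1 + ((63-1) mod 5)] = x[3] = 3.

3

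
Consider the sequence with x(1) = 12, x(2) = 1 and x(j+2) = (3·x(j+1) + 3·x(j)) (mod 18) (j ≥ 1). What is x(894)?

9

Computing terms: x(1) = 12; x(2) = 1; x(3) = 3; x(4) = 12; x(5) = 9; x(6) = 9; x(7) = 0; x(8) = 9; x(9) = 9.
Since (x(8), x(9)) = (x(5), x(6)) = (9, 9) (two consecutive terms determine the rest), the sequence is eventually periodic: after a pre-period of length 4 it cycles with period 3.
For j ≥ 5, x(j) depends only on (j - 5) mod 3. (894 - 5) mod 3 = 1, so x(894) = x(6) = 9.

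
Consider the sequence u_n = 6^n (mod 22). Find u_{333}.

We have u_1 = 6; u_2 = 14; u_3 = 18; u_4 = 20; u_5 = 10; u_6 = 16; u_7 = 8; u_8 = 4; u_9 = 2; u_{10} = 12; u_{11} = 6.
The sequence repeats with period 10.
So u_{333} = u_{1 + ((333-1) mod 10)} = u_3 = 18.

18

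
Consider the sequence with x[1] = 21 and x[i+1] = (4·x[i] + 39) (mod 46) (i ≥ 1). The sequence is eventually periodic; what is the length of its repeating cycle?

x[1] = 21; x[2] = 31; x[3] = 25; x[4] = 1; x[5] = 43; x[6] = 27; x[7] = 9; x[8] = 29; x[9] = 17; x[10] = 15; x[11] = 7; x[12] = 21.
Since x[12] = x[1] = 21, the sequence is periodic with period 11.

11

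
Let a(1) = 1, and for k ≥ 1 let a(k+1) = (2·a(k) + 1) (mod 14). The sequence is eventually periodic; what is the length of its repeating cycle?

3

Listing terms: a(1) = 1, a(2) = 3, a(3) = 7, a(4) = 1.
Since a(4) = a(1) = 1, the sequence is periodic with period 3.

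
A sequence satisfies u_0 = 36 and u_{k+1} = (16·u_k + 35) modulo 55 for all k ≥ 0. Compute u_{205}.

36

Listing terms: u_0 = 36; u_1 = 6; u_2 = 21; u_3 = 41; u_4 = 31; u_5 = 36.
Since u_5 = u_0 = 36, the sequence is periodic with period 5.
So u_{205} = u_{0 + ((205-0) mod 5)} = u_0 = 36.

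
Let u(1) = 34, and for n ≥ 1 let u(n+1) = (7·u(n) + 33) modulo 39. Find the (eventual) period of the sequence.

We have u(1) = 34; u(2) = 37; u(3) = 19; u(4) = 10; u(5) = 25; u(6) = 13; u(7) = 7; u(8) = 4; u(9) = 22; u(10) = 31; u(11) = 16; u(12) = 28; u(13) = 34.
The sequence repeats with period 12.

12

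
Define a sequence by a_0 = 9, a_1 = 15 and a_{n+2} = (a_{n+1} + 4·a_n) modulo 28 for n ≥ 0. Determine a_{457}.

Listing terms: a_0 = 9; a_1 = 15; a_2 = 23; a_3 = 27; a_4 = 7; a_5 = 3; a_6 = 3; a_7 = 15; a_8 = 27; a_9 = 3; a_{10} = 27; a_{11} = 11; a_{12} = 7; a_{13} = 23; a_{14} = 23; a_{15} = 3; a_{16} = 11; a_{17} = 23; a_{18} = 11; a_{19} = 19; a_{20} = 7; a_{21} = 27; a_{22} = 27; a_{23} = 23; a_{24} = 19; a_{25} = 27; a_{26} = 19; a_{27} = 15; a_{28} = 7; a_{29} = 11; a_{30} = 11; a_{31} = 27; a_{32} = 15; a_{33} = 11; a_{34} = 15; a_{35} = 3; a_{36} = 7; a_{37} = 19; a_{38} = 19; a_{39} = 11; a_{40} = 3; a_{41} = 19; a_{42} = 3; a_{43} = 23; a_{44} = 7; a_{45} = 15; a_{46} = 15; a_{47} = 19; a_{48} = 23; a_{49} = 15; a_{50} = 23.
Since (a_{49}, a_{50}) = (a_1, a_2) = (15, 23) (two consecutive terms determine the rest), the sequence is eventually periodic: after a pre-period of length 1 it cycles with period 48.
For n ≥ 1, a_n depends only on (n - 1) mod 48. (457 - 1) mod 48 = 24, so a_{457} = a_{25} = 27.

27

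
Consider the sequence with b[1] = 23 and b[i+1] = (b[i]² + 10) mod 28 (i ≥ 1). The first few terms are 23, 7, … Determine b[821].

7

Computing terms: b[1] = 23, b[2] = 7, b[3] = 3, b[4] = 19, b[5] = 7.
Since b[5] = b[2] = 7, the sequence is eventually periodic: after a pre-period of length 1 it cycles with period 3.
For i ≥ 2, b[i] depends only on (i - 2) mod 3. (821 - 2) mod 3 = 0, so b[821] = b[2] = 7.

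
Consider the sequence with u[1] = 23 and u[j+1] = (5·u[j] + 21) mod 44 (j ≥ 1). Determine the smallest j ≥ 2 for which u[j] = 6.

u[1] = 23,  u[2] = 4,  u[3] = 41,  u[4] = 6,  u[5] = 7,  u[6] = 12,  u[7] = 37,  u[8] = 30,  u[9] = 39,  u[10] = 40,  u[11] = 1,  u[12] = 26,  u[13] = 19,  u[14] = 28,  u[15] = 29,  u[16] = 34,  u[17] = 15,  u[18] = 8,  u[19] = 17,  u[20] = 18,  u[21] = 23.
The sequence repeats with period 20.
The value 6 first appears (with j ≥ 2) at u[4].

4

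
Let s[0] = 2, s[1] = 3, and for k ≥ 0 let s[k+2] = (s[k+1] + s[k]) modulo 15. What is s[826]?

Computing terms: s[0] = 2,  s[1] = 3,  s[2] = 5,  s[3] = 8,  s[4] = 13,  s[5] = 6,  s[6] = 4,  s[7] = 10,  s[8] = 14,  s[9] = 9,  s[10] = 8,  s[11] = 2,  s[12] = 10,  s[13] = 12,  s[14] = 7,  s[15] = 4,  s[16] = 11,  s[17] = 0,  s[18] = 11,  s[19] = 11,  s[20] = 7,  s[21] = 3,  s[22] = 10,  s[23] = 13,  s[24] = 8,  s[25] = 6,  s[26] = 14,  s[27] = 5,  s[28] = 4,  s[29] = 9,  s[30] = 13,  s[31] = 7,  s[32] = 5,  s[33] = 12,  s[34] = 2,  s[35] = 14,  s[36] = 1,  s[37] = 0,  s[38] = 1,  s[39] = 1,  s[40] = 2,  s[41] = 3.
Since (s[40], s[41]) = (s[0], s[1]) = (2, 3) (two consecutive terms determine the rest), the sequence is periodic with period 40.
So s[826] = s[0 + ((826-0) mod 40)] = s[26] = 14.

14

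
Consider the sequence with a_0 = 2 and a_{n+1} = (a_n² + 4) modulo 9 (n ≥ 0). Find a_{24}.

2

Computing terms: a_0 = 2, a_1 = 8, a_2 = 5, a_3 = 2.
Since a_3 = a_0 = 2, the sequence is periodic with period 3.
(24 - 0) mod 3 = 0, so a_{24} = a_0 = 2.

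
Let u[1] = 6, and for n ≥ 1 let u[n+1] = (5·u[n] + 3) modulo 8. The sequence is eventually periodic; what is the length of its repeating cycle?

Listing terms: u[1] = 6,  u[2] = 1,  u[3] = 0,  u[4] = 3,  u[5] = 2,  u[6] = 5,  u[7] = 4,  u[8] = 7,  u[9] = 6.
The sequence repeats with period 8.

8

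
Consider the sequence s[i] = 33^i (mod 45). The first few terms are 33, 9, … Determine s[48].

We have s[1] = 33,  s[2] = 9,  s[3] = 27,  s[4] = 36,  s[5] = 18,  s[6] = 9.
Since s[6] = s[2] = 9, the sequence is eventually periodic: after a pre-period of length 1 it cycles with period 4.
For i ≥ 2, s[i] depends only on (i - 2) mod 4. (48 - 2) mod 4 = 2, so s[48] = s[4] = 36.

36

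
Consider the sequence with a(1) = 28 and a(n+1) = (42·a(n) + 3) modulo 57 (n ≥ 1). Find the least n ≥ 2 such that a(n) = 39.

2

Computing terms: a(1) = 28,  a(2) = 39,  a(3) = 45,  a(4) = 12,  a(5) = 51,  a(6) = 36,  a(7) = 33,  a(8) = 21,  a(9) = 30,  a(10) = 9,  a(11) = 39.
Since a(11) = a(2) = 39, the sequence is eventually periodic: after a pre-period of length 1 it cycles with period 9.
The value 39 first appears (with n ≥ 2) at a(2).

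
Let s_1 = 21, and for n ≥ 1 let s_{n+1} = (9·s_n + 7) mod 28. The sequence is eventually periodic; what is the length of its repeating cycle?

We have s_1 = 21,  s_2 = 0,  s_3 = 7,  s_4 = 14,  s_5 = 21.
The sequence repeats with period 4.

4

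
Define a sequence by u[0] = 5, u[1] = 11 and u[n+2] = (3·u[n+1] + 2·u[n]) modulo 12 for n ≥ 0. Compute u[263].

We have u[0] = 5; u[1] = 11; u[2] = 7; u[3] = 7; u[4] = 11; u[5] = 11; u[6] = 7.
Since (u[5], u[6]) = (u[1], u[2]) = (11, 7) (two consecutive terms determine the rest), the sequence is eventually periodic: after a pre-period of length 1 it cycles with period 4.
For n ≥ 1, u[n] depends only on (n - 1) mod 4. (263 - 1) mod 4 = 2, so u[263] = u[3] = 7.

7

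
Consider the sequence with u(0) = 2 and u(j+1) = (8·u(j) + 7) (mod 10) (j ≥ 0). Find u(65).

Listing terms: u(0) = 2,  u(1) = 3,  u(2) = 1,  u(3) = 5,  u(4) = 7,  u(5) = 3.
Since u(5) = u(1) = 3, the sequence is eventually periodic: after a pre-period of length 1 it cycles with period 4.
For j ≥ 1, u(j) depends only on (j - 1) mod 4. (65 - 1) mod 4 = 0, so u(65) = u(1) = 3.

3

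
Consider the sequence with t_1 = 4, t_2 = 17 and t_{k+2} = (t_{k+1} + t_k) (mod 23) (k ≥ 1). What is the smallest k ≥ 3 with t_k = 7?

44

t_1 = 4,  t_2 = 17,  t_3 = 21,  t_4 = 15,  t_5 = 13,  t_6 = 5,  t_7 = 18,  t_8 = 0,  t_9 = 18,  t_{10} = 18,  t_{11} = 13,  t_{12} = 8,  t_{13} = 21,  t_{14} = 6,  t_{15} = 4,  t_{16} = 10,  t_{17} = 14,  t_{18} = 1,  t_{19} = 15,  t_{20} = 16,  t_{21} = 8,  t_{22} = 1,  t_{23} = 9,  t_{24} = 10,  t_{25} = 19,  t_{26} = 6,  t_{27} = 2,  t_{28} = 8,  t_{29} = 10,  t_{30} = 18,  t_{31} = 5,  t_{32} = 0,  t_{33} = 5,  t_{34} = 5,  t_{35} = 10,  t_{36} = 15,  t_{37} = 2,  t_{38} = 17,  t_{39} = 19,  t_{40} = 13,  t_{41} = 9,  t_{42} = 22,  t_{43} = 8,  t_{44} = 7,  t_{45} = 15,  t_{46} = 22,  t_{47} = 14,  t_{48} = 13,  t_{49} = 4,  t_{50} = 17.
The sequence repeats with period 48.
The value 7 first appears (with k ≥ 3) at t_{44}.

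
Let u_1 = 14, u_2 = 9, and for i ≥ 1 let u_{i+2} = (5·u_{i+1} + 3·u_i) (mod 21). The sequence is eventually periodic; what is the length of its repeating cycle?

Computing terms: u_1 = 14; u_2 = 9; u_3 = 3; u_4 = 0; u_5 = 9; u_6 = 3.
Since (u_5, u_6) = (u_2, u_3) = (9, 3) (two consecutive terms determine the rest), the sequence is eventually periodic: after a pre-period of length 1 it cycles with period 3.

3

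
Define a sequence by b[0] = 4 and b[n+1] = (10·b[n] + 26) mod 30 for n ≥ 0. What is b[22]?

Listing terms: b[0] = 4; b[1] = 6; b[2] = 26; b[3] = 16; b[4] = 6.
Since b[4] = b[1] = 6, the sequence is eventually periodic: after a pre-period of length 1 it cycles with period 3.
For n ≥ 1, b[n] depends only on (n - 1) mod 3. (22 - 1) mod 3 = 0, so b[22] = b[1] = 6.

6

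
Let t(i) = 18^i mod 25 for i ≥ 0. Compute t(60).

1

t(0) = 1, t(1) = 18, t(2) = 24, t(3) = 7, t(4) = 1.
The sequence repeats with period 4.
(60 - 0) mod 4 = 0, so t(60) = t(0) = 1.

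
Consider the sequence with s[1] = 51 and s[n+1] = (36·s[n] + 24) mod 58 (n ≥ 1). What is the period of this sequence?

7

Computing terms: s[1] = 51,  s[2] = 4,  s[3] = 52,  s[4] = 40,  s[5] = 14,  s[6] = 6,  s[7] = 8,  s[8] = 22,  s[9] = 4.
Since s[9] = s[2] = 4, the sequence is eventually periodic: after a pre-period of length 1 it cycles with period 7.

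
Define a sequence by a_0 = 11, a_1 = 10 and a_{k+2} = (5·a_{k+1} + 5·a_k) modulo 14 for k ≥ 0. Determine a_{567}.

13

a_0 = 11, a_1 = 10, a_2 = 7, a_3 = 1, a_4 = 12, a_5 = 9, a_6 = 7, a_7 = 10, a_8 = 1, a_9 = 13, a_{10} = 0, a_{11} = 9, a_{12} = 3, a_{13} = 4, a_{14} = 7, a_{15} = 13, a_{16} = 2, a_{17} = 5, a_{18} = 7, a_{19} = 4, a_{20} = 13, a_{21} = 1, a_{22} = 0, a_{23} = 5, a_{24} = 11, a_{25} = 10.
The sequence repeats with period 24.
So a_{567} = a_{0 + ((567-0) mod 24)} = a_{15} = 13.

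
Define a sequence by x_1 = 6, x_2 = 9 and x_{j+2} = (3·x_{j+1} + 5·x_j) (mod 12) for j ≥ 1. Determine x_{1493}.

We have x_1 = 6; x_2 = 9; x_3 = 9; x_4 = 0; x_5 = 9; x_6 = 3; x_7 = 6; x_8 = 9.
The sequence repeats with period 6.
So x_{1493} = x_{1 + ((1493-1) mod 6)} = x_5 = 9.

9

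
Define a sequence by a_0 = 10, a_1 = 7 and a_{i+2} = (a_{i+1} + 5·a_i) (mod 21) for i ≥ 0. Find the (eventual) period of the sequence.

Computing terms: a_0 = 10,  a_1 = 7,  a_2 = 15,  a_3 = 8,  a_4 = 20,  a_5 = 18,  a_6 = 13,  a_7 = 19,  a_8 = 0,  a_9 = 11,  a_{10} = 11,  a_{11} = 3,  a_{12} = 16,  a_{13} = 10,  a_{14} = 6,  a_{15} = 14,  a_{16} = 2,  a_{17} = 9,  a_{18} = 19,  a_{19} = 1,  a_{20} = 12,  a_{21} = 17,  a_{22} = 14,  a_{23} = 15,  a_{24} = 1,  a_{25} = 13,  a_{26} = 18,  a_{27} = 20,  a_{28} = 5,  a_{29} = 0,  a_{30} = 4,  a_{31} = 4,  a_{32} = 3,  a_{33} = 2,  a_{34} = 17,  a_{35} = 6,  a_{36} = 7,  a_{37} = 16,  a_{38} = 9,  a_{39} = 5,  a_{40} = 8,  a_{41} = 12,  a_{42} = 10,  a_{43} = 7.
The sequence repeats with period 42.

42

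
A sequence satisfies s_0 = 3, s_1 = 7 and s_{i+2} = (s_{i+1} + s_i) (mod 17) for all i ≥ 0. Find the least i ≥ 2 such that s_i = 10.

s_0 = 3, s_1 = 7, s_2 = 10, s_3 = 0, s_4 = 10, s_5 = 10, s_6 = 3, s_7 = 13, s_8 = 16, s_9 = 12, s_{10} = 11, s_{11} = 6, s_{12} = 0, s_{13} = 6, s_{14} = 6, s_{15} = 12, s_{16} = 1, s_{17} = 13, s_{18} = 14, s_{19} = 10, s_{20} = 7, s_{21} = 0, s_{22} = 7, s_{23} = 7, s_{24} = 14, s_{25} = 4, s_{26} = 1, s_{27} = 5, s_{28} = 6, s_{29} = 11, s_{30} = 0, s_{31} = 11, s_{32} = 11, s_{33} = 5, s_{34} = 16, s_{35} = 4, s_{36} = 3, s_{37} = 7.
The sequence repeats with period 36.
The value 10 first appears (with i ≥ 2) at s_2.

2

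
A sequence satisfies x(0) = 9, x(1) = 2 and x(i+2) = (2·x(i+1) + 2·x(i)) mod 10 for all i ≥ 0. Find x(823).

6

We have x(0) = 9,  x(1) = 2,  x(2) = 2,  x(3) = 8,  x(4) = 0,  x(5) = 6,  x(6) = 2,  x(7) = 6,  x(8) = 6,  x(9) = 4,  x(10) = 0,  x(11) = 8,  x(12) = 6,  x(13) = 8,  x(14) = 8,  x(15) = 2,  x(16) = 0,  x(17) = 4,  x(18) = 8,  x(19) = 4,  x(20) = 4,  x(21) = 6,  x(22) = 0,  x(23) = 2,  x(24) = 4,  x(25) = 2,  x(26) = 2.
Since (x(25), x(26)) = (x(1), x(2)) = (2, 2) (two consecutive terms determine the rest), the sequence is eventually periodic: after a pre-period of length 1 it cycles with period 24.
For i ≥ 1, x(i) depends only on (i - 1) mod 24. (823 - 1) mod 24 = 6, so x(823) = x(7) = 6.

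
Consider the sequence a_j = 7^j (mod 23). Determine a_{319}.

We have a_0 = 1, a_1 = 7, a_2 = 3, a_3 = 21, a_4 = 9, a_5 = 17, a_6 = 4, a_7 = 5, a_8 = 12, a_9 = 15, a_{10} = 13, a_{11} = 22, a_{12} = 16, a_{13} = 20, a_{14} = 2, a_{15} = 14, a_{16} = 6, a_{17} = 19, a_{18} = 18, a_{19} = 11, a_{20} = 8, a_{21} = 10, a_{22} = 1.
Since a_{22} = a_0 = 1, the sequence is periodic with period 22.
(319 - 0) mod 22 = 11, so a_{319} = a_{11} = 22.

22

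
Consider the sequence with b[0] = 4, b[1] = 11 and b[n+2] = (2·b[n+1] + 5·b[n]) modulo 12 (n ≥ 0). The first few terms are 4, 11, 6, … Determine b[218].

6

Listing terms: b[0] = 4; b[1] = 11; b[2] = 6; b[3] = 7; b[4] = 8; b[5] = 3; b[6] = 10; b[7] = 11; b[8] = 0; b[9] = 7; b[10] = 2; b[11] = 3; b[12] = 4; b[13] = 11.
Since (b[12], b[13]) = (b[0], b[1]) = (4, 11) (two consecutive terms determine the rest), the sequence is periodic with period 12.
(218 - 0) mod 12 = 2, so b[218] = b[2] = 6.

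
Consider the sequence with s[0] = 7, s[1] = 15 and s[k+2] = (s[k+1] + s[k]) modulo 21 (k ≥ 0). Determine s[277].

Listing terms: s[0] = 7; s[1] = 15; s[2] = 1; s[3] = 16; s[4] = 17; s[5] = 12; s[6] = 8; s[7] = 20; s[8] = 7; s[9] = 6; s[10] = 13; s[11] = 19; s[12] = 11; s[13] = 9; s[14] = 20; s[15] = 8; s[16] = 7; s[17] = 15.
The sequence repeats with period 16.
(277 - 0) mod 16 = 5, so s[277] = s[5] = 12.

12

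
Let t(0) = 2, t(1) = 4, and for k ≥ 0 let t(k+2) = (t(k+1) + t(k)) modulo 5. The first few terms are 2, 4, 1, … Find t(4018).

t(0) = 2, t(1) = 4, t(2) = 1, t(3) = 0, t(4) = 1, t(5) = 1, t(6) = 2, t(7) = 3, t(8) = 0, t(9) = 3, t(10) = 3, t(11) = 1, t(12) = 4, t(13) = 0, t(14) = 4, t(15) = 4, t(16) = 3, t(17) = 2, t(18) = 0, t(19) = 2, t(20) = 2, t(21) = 4.
Since (t(20), t(21)) = (t(0), t(1)) = (2, 4) (two consecutive terms determine the rest), the sequence is periodic with period 20.
(4018 - 0) mod 20 = 18, so t(4018) = t(18) = 0.

0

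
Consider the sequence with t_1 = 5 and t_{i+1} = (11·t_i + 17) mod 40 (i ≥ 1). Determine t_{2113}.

t_1 = 5; t_2 = 32; t_3 = 9; t_4 = 36; t_5 = 13; t_6 = 0; t_7 = 17; t_8 = 4; t_9 = 21; t_{10} = 8; t_{11} = 25; t_{12} = 12; t_{13} = 29; t_{14} = 16; t_{15} = 33; t_{16} = 20; t_{17} = 37; t_{18} = 24; t_{19} = 1; t_{20} = 28; t_{21} = 5.
Since t_{21} = t_1 = 5, the sequence is periodic with period 20.
So t_{2113} = t_{1 + ((2113-1) mod 20)} = t_{13} = 29.

29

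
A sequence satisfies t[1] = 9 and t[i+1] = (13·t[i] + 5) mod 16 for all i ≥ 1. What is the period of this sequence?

t[1] = 9, t[2] = 10, t[3] = 7, t[4] = 0, t[5] = 5, t[6] = 6, t[7] = 3, t[8] = 12, t[9] = 1, t[10] = 2, t[11] = 15, t[12] = 8, t[13] = 13, t[14] = 14, t[15] = 11, t[16] = 4, t[17] = 9.
Since t[17] = t[1] = 9, the sequence is periodic with period 16.

16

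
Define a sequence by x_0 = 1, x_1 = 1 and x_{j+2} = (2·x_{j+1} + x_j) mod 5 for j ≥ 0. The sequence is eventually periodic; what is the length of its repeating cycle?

12

Computing terms: x_0 = 1; x_1 = 1; x_2 = 3; x_3 = 2; x_4 = 2; x_5 = 1; x_6 = 4; x_7 = 4; x_8 = 2; x_9 = 3; x_{10} = 3; x_{11} = 4; x_{12} = 1; x_{13} = 1.
Since (x_{12}, x_{13}) = (x_0, x_1) = (1, 1) (two consecutive terms determine the rest), the sequence is periodic with period 12.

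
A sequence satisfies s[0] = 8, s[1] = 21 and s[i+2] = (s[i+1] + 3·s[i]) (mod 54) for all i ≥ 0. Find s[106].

We have s[0] = 8, s[1] = 21, s[2] = 45, s[3] = 0, s[4] = 27, s[5] = 27, s[6] = 0, s[7] = 27.
Since (s[6], s[7]) = (s[3], s[4]) = (0, 27) (two consecutive terms determine the rest), the sequence is eventually periodic: after a pre-period of length 3 it cycles with period 3.
For i ≥ 3, s[i] depends only on (i - 3) mod 3. (106 - 3) mod 3 = 1, so s[106] = s[4] = 27.

27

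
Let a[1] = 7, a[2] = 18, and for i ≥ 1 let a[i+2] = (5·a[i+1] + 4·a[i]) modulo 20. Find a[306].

18

a[1] = 7,  a[2] = 18,  a[3] = 18,  a[4] = 2,  a[5] = 2,  a[6] = 18,  a[7] = 18.
Since (a[6], a[7]) = (a[2], a[3]) = (18, 18) (two consecutive terms determine the rest), the sequence is eventually periodic: after a pre-period of length 1 it cycles with period 4.
For i ≥ 2, a[i] depends only on (i - 2) mod 4. (306 - 2) mod 4 = 0, so a[306] = a[2] = 18.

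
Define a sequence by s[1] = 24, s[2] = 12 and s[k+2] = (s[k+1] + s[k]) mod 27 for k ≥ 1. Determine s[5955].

s[1] = 24; s[2] = 12; s[3] = 9; s[4] = 21; s[5] = 3; s[6] = 24; s[7] = 0; s[8] = 24; s[9] = 24; s[10] = 21; s[11] = 18; s[12] = 12; s[13] = 3; s[14] = 15; s[15] = 18; s[16] = 6; s[17] = 24; s[18] = 3; s[19] = 0; s[20] = 3; s[21] = 3; s[22] = 6; s[23] = 9; s[24] = 15; s[25] = 24; s[26] = 12.
Since (s[25], s[26]) = (s[1], s[2]) = (24, 12) (two consecutive terms determine the rest), the sequence is periodic with period 24.
So s[5955] = s[1 + ((5955-1) mod 24)] = s[3] = 9.

9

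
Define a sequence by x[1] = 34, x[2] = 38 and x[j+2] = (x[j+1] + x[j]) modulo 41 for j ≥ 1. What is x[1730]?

We have x[1] = 34,  x[2] = 38,  x[3] = 31,  x[4] = 28,  x[5] = 18,  x[6] = 5,  x[7] = 23,  x[8] = 28,  x[9] = 10,  x[10] = 38,  x[11] = 7,  x[12] = 4,  x[13] = 11,  x[14] = 15,  x[15] = 26,  x[16] = 0,  x[17] = 26,  x[18] = 26,  x[19] = 11,  x[20] = 37,  x[21] = 7,  x[22] = 3,  x[23] = 10,  x[24] = 13,  x[25] = 23,  x[26] = 36,  x[27] = 18,  x[28] = 13,  x[29] = 31,  x[30] = 3,  x[31] = 34,  x[32] = 37,  x[33] = 30,  x[34] = 26,  x[35] = 15,  x[36] = 0,  x[37] = 15,  x[38] = 15,  x[39] = 30,  x[40] = 4,  x[41] = 34,  x[42] = 38.
Since (x[41], x[42]) = (x[1], x[2]) = (34, 38) (two consecutive terms determine the rest), the sequence is periodic with period 40.
So x[1730] = x[1 + ((1730-1) mod 40)] = x[10] = 38.

38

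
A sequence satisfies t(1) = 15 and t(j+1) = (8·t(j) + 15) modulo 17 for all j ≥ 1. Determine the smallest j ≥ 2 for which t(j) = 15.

Computing terms: t(1) = 15, t(2) = 16, t(3) = 7, t(4) = 3, t(5) = 5, t(6) = 4, t(7) = 13, t(8) = 0, t(9) = 15.
Since t(9) = t(1) = 15, the sequence is periodic with period 8.
The value 15 next appears (with j ≥ 2) at t(9).

9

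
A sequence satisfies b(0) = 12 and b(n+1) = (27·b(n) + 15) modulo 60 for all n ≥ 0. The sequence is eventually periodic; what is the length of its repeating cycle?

Computing terms: b(0) = 12; b(1) = 39; b(2) = 48; b(3) = 51; b(4) = 12.
Since b(4) = b(0) = 12, the sequence is periodic with period 4.

4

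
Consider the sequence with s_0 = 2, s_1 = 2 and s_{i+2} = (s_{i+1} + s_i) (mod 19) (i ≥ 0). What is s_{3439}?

2

Listing terms: s_0 = 2; s_1 = 2; s_2 = 4; s_3 = 6; s_4 = 10; s_5 = 16; s_6 = 7; s_7 = 4; s_8 = 11; s_9 = 15; s_{10} = 7; s_{11} = 3; s_{12} = 10; s_{13} = 13; s_{14} = 4; s_{15} = 17; s_{16} = 2; s_{17} = 0; s_{18} = 2; s_{19} = 2.
The sequence repeats with period 18.
(3439 - 0) mod 18 = 1, so s_{3439} = s_1 = 2.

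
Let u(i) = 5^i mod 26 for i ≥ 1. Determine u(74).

25

Computing terms: u(1) = 5; u(2) = 25; u(3) = 21; u(4) = 1; u(5) = 5.
Since u(5) = u(1) = 5, the sequence is periodic with period 4.
(74 - 1) mod 4 = 1, so u(74) = u(2) = 25.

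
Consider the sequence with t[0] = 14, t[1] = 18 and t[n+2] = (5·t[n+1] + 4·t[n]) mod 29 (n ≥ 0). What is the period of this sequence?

21

t[0] = 14; t[1] = 18; t[2] = 1; t[3] = 19; t[4] = 12; t[5] = 20; t[6] = 3; t[7] = 8; t[8] = 23; t[9] = 2; t[10] = 15; t[11] = 25; t[12] = 11; t[13] = 10; t[14] = 7; t[15] = 17; t[16] = 26; t[17] = 24; t[18] = 21; t[19] = 27; t[20] = 16; t[21] = 14; t[22] = 18.
The sequence repeats with period 21.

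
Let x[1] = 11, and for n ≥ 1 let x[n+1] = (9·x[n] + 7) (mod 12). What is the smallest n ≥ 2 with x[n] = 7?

Listing terms: x[1] = 11,  x[2] = 10,  x[3] = 1,  x[4] = 4,  x[5] = 7,  x[6] = 10.
Since x[6] = x[2] = 10, the sequence is eventually periodic: after a pre-period of length 1 it cycles with period 4.
The value 7 first appears (with n ≥ 2) at x[5].

5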